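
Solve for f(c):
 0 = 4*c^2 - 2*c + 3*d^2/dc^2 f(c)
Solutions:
 f(c) = C1 + C2*c - c^4/9 + c^3/9


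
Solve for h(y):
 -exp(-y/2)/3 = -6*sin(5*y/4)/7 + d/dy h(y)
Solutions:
 h(y) = C1 - 24*cos(5*y/4)/35 + 2*exp(-y/2)/3


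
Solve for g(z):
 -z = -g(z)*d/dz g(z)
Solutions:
 g(z) = -sqrt(C1 + z^2)
 g(z) = sqrt(C1 + z^2)


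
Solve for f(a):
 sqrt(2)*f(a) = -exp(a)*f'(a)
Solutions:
 f(a) = C1*exp(sqrt(2)*exp(-a))


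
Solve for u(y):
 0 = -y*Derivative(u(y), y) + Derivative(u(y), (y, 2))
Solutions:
 u(y) = C1 + C2*erfi(sqrt(2)*y/2)


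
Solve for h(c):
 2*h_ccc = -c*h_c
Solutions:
 h(c) = C1 + Integral(C2*airyai(-2^(2/3)*c/2) + C3*airybi(-2^(2/3)*c/2), c)


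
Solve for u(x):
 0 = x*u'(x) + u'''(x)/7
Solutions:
 u(x) = C1 + Integral(C2*airyai(-7^(1/3)*x) + C3*airybi(-7^(1/3)*x), x)


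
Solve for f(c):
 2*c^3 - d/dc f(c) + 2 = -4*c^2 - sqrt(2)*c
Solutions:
 f(c) = C1 + c^4/2 + 4*c^3/3 + sqrt(2)*c^2/2 + 2*c


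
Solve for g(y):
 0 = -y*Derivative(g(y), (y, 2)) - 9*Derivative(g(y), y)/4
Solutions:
 g(y) = C1 + C2/y^(5/4)


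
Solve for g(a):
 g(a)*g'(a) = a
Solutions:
 g(a) = -sqrt(C1 + a^2)
 g(a) = sqrt(C1 + a^2)


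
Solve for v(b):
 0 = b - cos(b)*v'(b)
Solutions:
 v(b) = C1 + Integral(b/cos(b), b)


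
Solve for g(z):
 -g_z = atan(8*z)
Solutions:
 g(z) = C1 - z*atan(8*z) + log(64*z^2 + 1)/16


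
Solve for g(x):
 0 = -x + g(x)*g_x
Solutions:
 g(x) = -sqrt(C1 + x^2)
 g(x) = sqrt(C1 + x^2)


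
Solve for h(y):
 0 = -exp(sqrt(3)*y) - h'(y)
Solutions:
 h(y) = C1 - sqrt(3)*exp(sqrt(3)*y)/3


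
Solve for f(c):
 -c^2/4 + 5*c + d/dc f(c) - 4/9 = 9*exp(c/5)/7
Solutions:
 f(c) = C1 + c^3/12 - 5*c^2/2 + 4*c/9 + 45*exp(c/5)/7


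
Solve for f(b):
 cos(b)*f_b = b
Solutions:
 f(b) = C1 + Integral(b/cos(b), b)


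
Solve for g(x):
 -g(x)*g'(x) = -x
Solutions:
 g(x) = -sqrt(C1 + x^2)
 g(x) = sqrt(C1 + x^2)


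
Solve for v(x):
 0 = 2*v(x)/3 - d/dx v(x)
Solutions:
 v(x) = C1*exp(2*x/3)


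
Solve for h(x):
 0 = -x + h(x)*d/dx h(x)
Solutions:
 h(x) = -sqrt(C1 + x^2)
 h(x) = sqrt(C1 + x^2)


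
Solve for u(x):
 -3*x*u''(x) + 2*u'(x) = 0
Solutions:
 u(x) = C1 + C2*x^(5/3)


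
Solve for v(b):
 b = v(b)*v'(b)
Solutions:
 v(b) = -sqrt(C1 + b^2)
 v(b) = sqrt(C1 + b^2)


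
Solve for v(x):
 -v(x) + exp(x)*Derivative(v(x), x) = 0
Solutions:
 v(x) = C1*exp(-exp(-x))


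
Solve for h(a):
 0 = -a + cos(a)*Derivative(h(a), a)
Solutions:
 h(a) = C1 + Integral(a/cos(a), a)


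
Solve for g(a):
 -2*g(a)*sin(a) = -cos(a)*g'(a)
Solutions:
 g(a) = C1/cos(a)^2


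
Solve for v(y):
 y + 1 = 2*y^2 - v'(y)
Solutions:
 v(y) = C1 + 2*y^3/3 - y^2/2 - y


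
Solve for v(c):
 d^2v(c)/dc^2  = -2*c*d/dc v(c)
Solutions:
 v(c) = C1 + C2*erf(c)


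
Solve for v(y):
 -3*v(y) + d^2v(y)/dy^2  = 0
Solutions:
 v(y) = C1*exp(-sqrt(3)*y) + C2*exp(sqrt(3)*y)


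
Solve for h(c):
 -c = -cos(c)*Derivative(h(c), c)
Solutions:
 h(c) = C1 + Integral(c/cos(c), c)


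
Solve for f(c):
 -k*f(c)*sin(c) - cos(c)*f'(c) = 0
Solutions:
 f(c) = C1*exp(k*log(cos(c)))


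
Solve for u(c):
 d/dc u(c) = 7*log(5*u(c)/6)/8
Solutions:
 -8*Integral(1/(log(_y) - log(6) + log(5)), (_y, u(c)))/7 = C1 - c


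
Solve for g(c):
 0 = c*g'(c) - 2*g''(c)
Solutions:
 g(c) = C1 + C2*erfi(c/2)


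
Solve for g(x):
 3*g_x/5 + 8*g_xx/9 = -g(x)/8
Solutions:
 g(x) = (C1*sin(3*sqrt(19)*x/80) + C2*cos(3*sqrt(19)*x/80))*exp(-27*x/80)


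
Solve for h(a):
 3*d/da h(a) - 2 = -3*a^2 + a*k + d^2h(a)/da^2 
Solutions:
 h(a) = C1 + C2*exp(3*a) - a^3/3 + a^2*k/6 - a^2/3 + a*k/9 + 4*a/9


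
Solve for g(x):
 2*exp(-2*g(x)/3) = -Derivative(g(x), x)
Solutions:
 g(x) = 3*log(-sqrt(C1 - 2*x)) - 3*log(3) + 3*log(6)/2
 g(x) = 3*log(C1 - 2*x)/2 - 3*log(3) + 3*log(6)/2


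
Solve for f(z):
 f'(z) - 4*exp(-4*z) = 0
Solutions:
 f(z) = C1 - exp(-4*z)


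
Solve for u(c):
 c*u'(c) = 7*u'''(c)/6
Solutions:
 u(c) = C1 + Integral(C2*airyai(6^(1/3)*7^(2/3)*c/7) + C3*airybi(6^(1/3)*7^(2/3)*c/7), c)


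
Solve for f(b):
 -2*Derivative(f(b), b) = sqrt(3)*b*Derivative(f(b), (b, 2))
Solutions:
 f(b) = C1 + C2*b^(1 - 2*sqrt(3)/3)


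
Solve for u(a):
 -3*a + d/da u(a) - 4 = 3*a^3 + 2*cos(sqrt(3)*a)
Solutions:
 u(a) = C1 + 3*a^4/4 + 3*a^2/2 + 4*a + 2*sqrt(3)*sin(sqrt(3)*a)/3


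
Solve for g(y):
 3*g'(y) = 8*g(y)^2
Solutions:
 g(y) = -3/(C1 + 8*y)


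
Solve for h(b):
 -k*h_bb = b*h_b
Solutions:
 h(b) = C1 + C2*sqrt(k)*erf(sqrt(2)*b*sqrt(1/k)/2)


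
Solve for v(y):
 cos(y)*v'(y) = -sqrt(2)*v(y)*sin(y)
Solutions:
 v(y) = C1*cos(y)^(sqrt(2))


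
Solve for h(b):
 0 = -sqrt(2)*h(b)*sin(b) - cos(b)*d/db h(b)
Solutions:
 h(b) = C1*cos(b)^(sqrt(2))


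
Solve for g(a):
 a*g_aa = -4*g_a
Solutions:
 g(a) = C1 + C2/a^3


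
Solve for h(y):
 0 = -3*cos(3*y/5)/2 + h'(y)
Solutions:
 h(y) = C1 + 5*sin(3*y/5)/2


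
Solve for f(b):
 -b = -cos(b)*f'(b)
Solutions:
 f(b) = C1 + Integral(b/cos(b), b)


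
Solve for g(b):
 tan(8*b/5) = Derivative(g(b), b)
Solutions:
 g(b) = C1 - 5*log(cos(8*b/5))/8


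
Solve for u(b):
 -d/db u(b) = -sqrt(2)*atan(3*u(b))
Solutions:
 Integral(1/atan(3*_y), (_y, u(b))) = C1 + sqrt(2)*b


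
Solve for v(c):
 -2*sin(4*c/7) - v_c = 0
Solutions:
 v(c) = C1 + 7*cos(4*c/7)/2


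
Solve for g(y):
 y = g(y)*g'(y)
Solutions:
 g(y) = -sqrt(C1 + y^2)
 g(y) = sqrt(C1 + y^2)


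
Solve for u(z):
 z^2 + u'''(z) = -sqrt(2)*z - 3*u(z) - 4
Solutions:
 u(z) = C3*exp(-3^(1/3)*z) - z^2/3 - sqrt(2)*z/3 + (C1*sin(3^(5/6)*z/2) + C2*cos(3^(5/6)*z/2))*exp(3^(1/3)*z/2) - 4/3


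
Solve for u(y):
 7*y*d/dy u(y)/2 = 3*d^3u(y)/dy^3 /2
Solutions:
 u(y) = C1 + Integral(C2*airyai(3^(2/3)*7^(1/3)*y/3) + C3*airybi(3^(2/3)*7^(1/3)*y/3), y)


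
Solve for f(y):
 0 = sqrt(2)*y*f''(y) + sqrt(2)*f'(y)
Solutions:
 f(y) = C1 + C2*log(y)


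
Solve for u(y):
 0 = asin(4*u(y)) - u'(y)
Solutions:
 Integral(1/asin(4*_y), (_y, u(y))) = C1 + y


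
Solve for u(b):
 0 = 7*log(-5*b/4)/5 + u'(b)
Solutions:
 u(b) = C1 - 7*b*log(-b)/5 + 7*b*(-log(5) + 1 + 2*log(2))/5


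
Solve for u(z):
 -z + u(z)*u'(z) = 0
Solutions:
 u(z) = -sqrt(C1 + z^2)
 u(z) = sqrt(C1 + z^2)


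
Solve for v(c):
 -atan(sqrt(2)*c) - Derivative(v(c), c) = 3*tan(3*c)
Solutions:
 v(c) = C1 - c*atan(sqrt(2)*c) + sqrt(2)*log(2*c^2 + 1)/4 + log(cos(3*c))


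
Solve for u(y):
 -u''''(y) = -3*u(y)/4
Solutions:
 u(y) = C1*exp(-sqrt(2)*3^(1/4)*y/2) + C2*exp(sqrt(2)*3^(1/4)*y/2) + C3*sin(sqrt(2)*3^(1/4)*y/2) + C4*cos(sqrt(2)*3^(1/4)*y/2)


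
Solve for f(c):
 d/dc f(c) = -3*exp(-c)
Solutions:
 f(c) = C1 + 3*exp(-c)


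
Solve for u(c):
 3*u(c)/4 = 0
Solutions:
 u(c) = 0


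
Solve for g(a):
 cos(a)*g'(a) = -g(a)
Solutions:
 g(a) = C1*sqrt(sin(a) - 1)/sqrt(sin(a) + 1)


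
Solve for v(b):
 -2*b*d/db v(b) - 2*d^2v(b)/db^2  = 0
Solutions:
 v(b) = C1 + C2*erf(sqrt(2)*b/2)


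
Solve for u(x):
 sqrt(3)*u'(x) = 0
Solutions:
 u(x) = C1


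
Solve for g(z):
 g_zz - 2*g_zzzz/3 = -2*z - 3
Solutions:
 g(z) = C1 + C2*z + C3*exp(-sqrt(6)*z/2) + C4*exp(sqrt(6)*z/2) - z^3/3 - 3*z^2/2


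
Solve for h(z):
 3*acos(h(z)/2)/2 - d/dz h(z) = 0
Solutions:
 Integral(1/acos(_y/2), (_y, h(z))) = C1 + 3*z/2


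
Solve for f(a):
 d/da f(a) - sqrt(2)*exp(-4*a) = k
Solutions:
 f(a) = C1 + a*k - sqrt(2)*exp(-4*a)/4


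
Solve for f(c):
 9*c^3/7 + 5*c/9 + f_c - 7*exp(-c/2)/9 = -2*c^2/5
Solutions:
 f(c) = C1 - 9*c^4/28 - 2*c^3/15 - 5*c^2/18 - 14*exp(-c/2)/9


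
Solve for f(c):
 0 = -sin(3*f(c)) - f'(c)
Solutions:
 f(c) = -acos((-C1 - exp(6*c))/(C1 - exp(6*c)))/3 + 2*pi/3
 f(c) = acos((-C1 - exp(6*c))/(C1 - exp(6*c)))/3


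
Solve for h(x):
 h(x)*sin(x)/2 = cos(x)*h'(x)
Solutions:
 h(x) = C1/sqrt(cos(x))


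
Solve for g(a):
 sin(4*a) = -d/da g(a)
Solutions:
 g(a) = C1 + cos(4*a)/4


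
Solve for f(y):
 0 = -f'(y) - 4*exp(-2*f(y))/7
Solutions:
 f(y) = log(-sqrt(C1 - 56*y)) - log(7)
 f(y) = log(C1 - 56*y)/2 - log(7)


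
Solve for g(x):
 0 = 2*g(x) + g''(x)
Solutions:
 g(x) = C1*sin(sqrt(2)*x) + C2*cos(sqrt(2)*x)


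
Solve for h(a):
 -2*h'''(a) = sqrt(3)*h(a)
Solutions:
 h(a) = C3*exp(-2^(2/3)*3^(1/6)*a/2) + (C1*sin(6^(2/3)*a/4) + C2*cos(6^(2/3)*a/4))*exp(2^(2/3)*3^(1/6)*a/4)


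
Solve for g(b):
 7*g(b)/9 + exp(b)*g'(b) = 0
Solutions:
 g(b) = C1*exp(7*exp(-b)/9)


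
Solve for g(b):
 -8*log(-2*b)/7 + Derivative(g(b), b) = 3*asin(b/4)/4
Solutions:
 g(b) = C1 + 8*b*log(-b)/7 + 3*b*asin(b/4)/4 - 8*b/7 + 8*b*log(2)/7 + 3*sqrt(16 - b^2)/4


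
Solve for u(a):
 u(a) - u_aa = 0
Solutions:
 u(a) = C1*exp(-a) + C2*exp(a)


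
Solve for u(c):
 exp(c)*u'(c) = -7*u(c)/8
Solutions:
 u(c) = C1*exp(7*exp(-c)/8)


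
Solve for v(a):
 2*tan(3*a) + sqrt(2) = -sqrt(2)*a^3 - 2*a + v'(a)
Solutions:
 v(a) = C1 + sqrt(2)*a^4/4 + a^2 + sqrt(2)*a - 2*log(cos(3*a))/3


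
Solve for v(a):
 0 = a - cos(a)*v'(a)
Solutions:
 v(a) = C1 + Integral(a/cos(a), a)


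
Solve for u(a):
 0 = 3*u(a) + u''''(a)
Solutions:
 u(a) = (C1*sin(sqrt(2)*3^(1/4)*a/2) + C2*cos(sqrt(2)*3^(1/4)*a/2))*exp(-sqrt(2)*3^(1/4)*a/2) + (C3*sin(sqrt(2)*3^(1/4)*a/2) + C4*cos(sqrt(2)*3^(1/4)*a/2))*exp(sqrt(2)*3^(1/4)*a/2)


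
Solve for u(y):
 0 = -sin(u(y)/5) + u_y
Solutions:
 -y + 5*log(cos(u(y)/5) - 1)/2 - 5*log(cos(u(y)/5) + 1)/2 = C1


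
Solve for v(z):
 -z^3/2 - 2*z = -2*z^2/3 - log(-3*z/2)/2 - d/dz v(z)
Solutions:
 v(z) = C1 + z^4/8 - 2*z^3/9 + z^2 - z*log(-z)/2 + z*(-log(3) + 1/2 + log(6)/2)


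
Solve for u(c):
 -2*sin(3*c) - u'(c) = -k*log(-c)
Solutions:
 u(c) = C1 + c*k*(log(-c) - 1) + 2*cos(3*c)/3


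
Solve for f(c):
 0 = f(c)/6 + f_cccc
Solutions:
 f(c) = (C1*sin(2^(1/4)*3^(3/4)*c/6) + C2*cos(2^(1/4)*3^(3/4)*c/6))*exp(-2^(1/4)*3^(3/4)*c/6) + (C3*sin(2^(1/4)*3^(3/4)*c/6) + C4*cos(2^(1/4)*3^(3/4)*c/6))*exp(2^(1/4)*3^(3/4)*c/6)


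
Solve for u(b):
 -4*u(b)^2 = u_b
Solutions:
 u(b) = 1/(C1 + 4*b)


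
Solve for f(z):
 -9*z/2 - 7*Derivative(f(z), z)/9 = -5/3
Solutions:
 f(z) = C1 - 81*z^2/28 + 15*z/7


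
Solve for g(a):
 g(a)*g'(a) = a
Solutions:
 g(a) = -sqrt(C1 + a^2)
 g(a) = sqrt(C1 + a^2)


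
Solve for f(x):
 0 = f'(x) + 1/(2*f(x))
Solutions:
 f(x) = -sqrt(C1 - x)
 f(x) = sqrt(C1 - x)


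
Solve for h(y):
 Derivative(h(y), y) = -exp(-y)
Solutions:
 h(y) = C1 + exp(-y)


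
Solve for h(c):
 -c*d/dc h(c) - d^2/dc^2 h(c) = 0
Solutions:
 h(c) = C1 + C2*erf(sqrt(2)*c/2)


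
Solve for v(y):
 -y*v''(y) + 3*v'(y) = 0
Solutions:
 v(y) = C1 + C2*y^4


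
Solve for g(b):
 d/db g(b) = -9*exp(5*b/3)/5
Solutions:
 g(b) = C1 - 27*exp(5*b/3)/25


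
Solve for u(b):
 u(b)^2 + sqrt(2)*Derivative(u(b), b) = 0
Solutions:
 u(b) = 2/(C1 + sqrt(2)*b)


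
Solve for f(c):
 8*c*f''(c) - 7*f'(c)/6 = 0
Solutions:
 f(c) = C1 + C2*c^(55/48)


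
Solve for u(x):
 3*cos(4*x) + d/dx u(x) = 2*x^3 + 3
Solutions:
 u(x) = C1 + x^4/2 + 3*x - 3*sin(4*x)/4


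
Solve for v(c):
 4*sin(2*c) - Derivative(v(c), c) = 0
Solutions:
 v(c) = C1 - 2*cos(2*c)


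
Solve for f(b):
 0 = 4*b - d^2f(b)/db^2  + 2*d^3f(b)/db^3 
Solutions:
 f(b) = C1 + C2*b + C3*exp(b/2) + 2*b^3/3 + 4*b^2


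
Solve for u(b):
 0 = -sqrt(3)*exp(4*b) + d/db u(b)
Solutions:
 u(b) = C1 + sqrt(3)*exp(4*b)/4


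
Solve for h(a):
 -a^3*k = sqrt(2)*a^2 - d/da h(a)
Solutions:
 h(a) = C1 + a^4*k/4 + sqrt(2)*a^3/3


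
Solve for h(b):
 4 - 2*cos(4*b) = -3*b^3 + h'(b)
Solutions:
 h(b) = C1 + 3*b^4/4 + 4*b - sin(4*b)/2


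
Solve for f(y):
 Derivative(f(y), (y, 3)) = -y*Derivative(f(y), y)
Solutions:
 f(y) = C1 + Integral(C2*airyai(-y) + C3*airybi(-y), y)


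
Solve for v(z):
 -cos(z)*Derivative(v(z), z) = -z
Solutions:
 v(z) = C1 + Integral(z/cos(z), z)


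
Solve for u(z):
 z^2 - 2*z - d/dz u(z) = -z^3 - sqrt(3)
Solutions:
 u(z) = C1 + z^4/4 + z^3/3 - z^2 + sqrt(3)*z


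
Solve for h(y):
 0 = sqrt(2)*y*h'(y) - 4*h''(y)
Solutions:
 h(y) = C1 + C2*erfi(2^(3/4)*y/4)


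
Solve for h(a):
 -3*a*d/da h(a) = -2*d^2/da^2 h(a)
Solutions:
 h(a) = C1 + C2*erfi(sqrt(3)*a/2)


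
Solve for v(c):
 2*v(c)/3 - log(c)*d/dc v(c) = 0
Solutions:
 v(c) = C1*exp(2*li(c)/3)


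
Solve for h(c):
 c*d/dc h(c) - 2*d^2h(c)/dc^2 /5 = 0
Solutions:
 h(c) = C1 + C2*erfi(sqrt(5)*c/2)


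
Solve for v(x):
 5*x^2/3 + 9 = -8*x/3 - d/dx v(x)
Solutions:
 v(x) = C1 - 5*x^3/9 - 4*x^2/3 - 9*x


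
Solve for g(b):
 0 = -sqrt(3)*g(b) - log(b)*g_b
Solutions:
 g(b) = C1*exp(-sqrt(3)*li(b))


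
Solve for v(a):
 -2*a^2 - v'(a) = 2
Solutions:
 v(a) = C1 - 2*a^3/3 - 2*a


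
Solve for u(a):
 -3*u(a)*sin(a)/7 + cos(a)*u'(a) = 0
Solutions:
 u(a) = C1/cos(a)^(3/7)


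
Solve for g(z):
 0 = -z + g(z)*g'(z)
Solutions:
 g(z) = -sqrt(C1 + z^2)
 g(z) = sqrt(C1 + z^2)


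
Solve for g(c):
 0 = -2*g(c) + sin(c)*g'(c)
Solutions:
 g(c) = C1*(cos(c) - 1)/(cos(c) + 1)


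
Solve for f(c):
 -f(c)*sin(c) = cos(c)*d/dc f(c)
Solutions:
 f(c) = C1*cos(c)


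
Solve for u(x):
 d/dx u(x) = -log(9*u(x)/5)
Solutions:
 Integral(1/(log(_y) - log(5) + 2*log(3)), (_y, u(x))) = C1 - x


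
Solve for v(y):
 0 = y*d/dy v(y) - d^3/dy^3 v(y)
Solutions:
 v(y) = C1 + Integral(C2*airyai(y) + C3*airybi(y), y)


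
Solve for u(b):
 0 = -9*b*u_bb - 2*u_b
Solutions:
 u(b) = C1 + C2*b^(7/9)


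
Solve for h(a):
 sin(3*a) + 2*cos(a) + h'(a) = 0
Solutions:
 h(a) = C1 - 2*sin(a) + cos(3*a)/3


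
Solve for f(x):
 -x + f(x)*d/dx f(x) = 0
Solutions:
 f(x) = -sqrt(C1 + x^2)
 f(x) = sqrt(C1 + x^2)


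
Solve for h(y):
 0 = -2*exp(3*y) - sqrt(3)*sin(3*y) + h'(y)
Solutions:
 h(y) = C1 + 2*exp(3*y)/3 - sqrt(3)*cos(3*y)/3


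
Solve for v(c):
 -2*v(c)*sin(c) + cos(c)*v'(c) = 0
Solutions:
 v(c) = C1/cos(c)^2


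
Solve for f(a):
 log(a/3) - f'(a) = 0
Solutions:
 f(a) = C1 + a*log(a) - a*log(3) - a


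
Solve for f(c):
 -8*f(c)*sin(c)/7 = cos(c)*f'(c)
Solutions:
 f(c) = C1*cos(c)^(8/7)


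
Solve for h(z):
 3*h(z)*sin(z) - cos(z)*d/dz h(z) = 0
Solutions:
 h(z) = C1/cos(z)^3


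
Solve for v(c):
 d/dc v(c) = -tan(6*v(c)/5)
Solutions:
 v(c) = -5*asin(C1*exp(-6*c/5))/6 + 5*pi/6
 v(c) = 5*asin(C1*exp(-6*c/5))/6


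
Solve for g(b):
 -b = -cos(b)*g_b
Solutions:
 g(b) = C1 + Integral(b/cos(b), b)


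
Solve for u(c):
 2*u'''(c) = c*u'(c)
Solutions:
 u(c) = C1 + Integral(C2*airyai(2^(2/3)*c/2) + C3*airybi(2^(2/3)*c/2), c)


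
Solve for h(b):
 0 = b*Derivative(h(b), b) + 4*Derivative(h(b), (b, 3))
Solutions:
 h(b) = C1 + Integral(C2*airyai(-2^(1/3)*b/2) + C3*airybi(-2^(1/3)*b/2), b)


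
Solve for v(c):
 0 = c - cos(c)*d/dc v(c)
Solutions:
 v(c) = C1 + Integral(c/cos(c), c)


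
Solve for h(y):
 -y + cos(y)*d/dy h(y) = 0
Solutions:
 h(y) = C1 + Integral(y/cos(y), y)


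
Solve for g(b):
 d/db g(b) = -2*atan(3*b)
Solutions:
 g(b) = C1 - 2*b*atan(3*b) + log(9*b^2 + 1)/3


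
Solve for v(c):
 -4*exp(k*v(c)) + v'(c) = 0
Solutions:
 v(c) = Piecewise((log(-1/(C1*k + 4*c*k))/k, Ne(k, 0)), (nan, True))
 v(c) = Piecewise((C1 + 4*c, Eq(k, 0)), (nan, True))


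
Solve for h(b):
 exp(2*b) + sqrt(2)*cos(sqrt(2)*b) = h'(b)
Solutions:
 h(b) = C1 + exp(2*b)/2 + sin(sqrt(2)*b)


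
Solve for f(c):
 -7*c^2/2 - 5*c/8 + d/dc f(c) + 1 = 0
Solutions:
 f(c) = C1 + 7*c^3/6 + 5*c^2/16 - c


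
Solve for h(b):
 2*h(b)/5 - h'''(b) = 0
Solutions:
 h(b) = C3*exp(2^(1/3)*5^(2/3)*b/5) + (C1*sin(2^(1/3)*sqrt(3)*5^(2/3)*b/10) + C2*cos(2^(1/3)*sqrt(3)*5^(2/3)*b/10))*exp(-2^(1/3)*5^(2/3)*b/10)


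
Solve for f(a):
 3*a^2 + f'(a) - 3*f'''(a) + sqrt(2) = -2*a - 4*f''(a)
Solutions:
 f(a) = C1 + C2*exp(a*(2 - sqrt(7))/3) + C3*exp(a*(2 + sqrt(7))/3) - a^3 + 11*a^2 - 106*a - sqrt(2)*a


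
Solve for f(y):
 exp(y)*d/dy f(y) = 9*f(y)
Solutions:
 f(y) = C1*exp(-9*exp(-y))


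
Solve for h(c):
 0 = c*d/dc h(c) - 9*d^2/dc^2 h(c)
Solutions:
 h(c) = C1 + C2*erfi(sqrt(2)*c/6)


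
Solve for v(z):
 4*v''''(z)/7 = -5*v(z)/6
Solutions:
 v(z) = (C1*sin(2^(3/4)*945^(1/4)*z/12) + C2*cos(2^(3/4)*945^(1/4)*z/12))*exp(-2^(3/4)*945^(1/4)*z/12) + (C3*sin(2^(3/4)*945^(1/4)*z/12) + C4*cos(2^(3/4)*945^(1/4)*z/12))*exp(2^(3/4)*945^(1/4)*z/12)


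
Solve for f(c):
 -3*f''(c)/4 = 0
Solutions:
 f(c) = C1 + C2*c


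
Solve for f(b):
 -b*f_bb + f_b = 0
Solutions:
 f(b) = C1 + C2*b^2


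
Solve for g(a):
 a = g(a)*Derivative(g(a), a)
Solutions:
 g(a) = -sqrt(C1 + a^2)
 g(a) = sqrt(C1 + a^2)


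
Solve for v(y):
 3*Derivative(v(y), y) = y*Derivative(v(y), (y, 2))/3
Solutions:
 v(y) = C1 + C2*y^10


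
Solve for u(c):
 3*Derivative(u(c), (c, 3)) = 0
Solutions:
 u(c) = C1 + C2*c + C3*c^2


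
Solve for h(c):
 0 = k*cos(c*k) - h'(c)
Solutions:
 h(c) = C1 + sin(c*k)


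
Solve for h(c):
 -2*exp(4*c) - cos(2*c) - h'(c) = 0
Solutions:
 h(c) = C1 - exp(4*c)/2 - sin(2*c)/2


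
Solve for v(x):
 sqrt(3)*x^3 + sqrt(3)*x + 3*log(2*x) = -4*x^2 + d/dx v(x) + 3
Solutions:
 v(x) = C1 + sqrt(3)*x^4/4 + 4*x^3/3 + sqrt(3)*x^2/2 + 3*x*log(x) - 6*x + x*log(8)


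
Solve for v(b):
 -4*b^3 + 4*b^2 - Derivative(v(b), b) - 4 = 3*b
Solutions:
 v(b) = C1 - b^4 + 4*b^3/3 - 3*b^2/2 - 4*b


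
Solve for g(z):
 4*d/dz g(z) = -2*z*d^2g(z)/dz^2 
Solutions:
 g(z) = C1 + C2/z


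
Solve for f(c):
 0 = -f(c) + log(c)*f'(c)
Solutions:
 f(c) = C1*exp(li(c))


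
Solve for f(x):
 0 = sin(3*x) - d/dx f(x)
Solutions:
 f(x) = C1 - cos(3*x)/3


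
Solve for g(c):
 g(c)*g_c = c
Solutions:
 g(c) = -sqrt(C1 + c^2)
 g(c) = sqrt(C1 + c^2)


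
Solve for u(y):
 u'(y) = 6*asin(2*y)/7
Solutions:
 u(y) = C1 + 6*y*asin(2*y)/7 + 3*sqrt(1 - 4*y^2)/7


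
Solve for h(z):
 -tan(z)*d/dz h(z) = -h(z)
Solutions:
 h(z) = C1*sin(z)


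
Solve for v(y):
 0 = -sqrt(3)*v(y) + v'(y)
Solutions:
 v(y) = C1*exp(sqrt(3)*y)


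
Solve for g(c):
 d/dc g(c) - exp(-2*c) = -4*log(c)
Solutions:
 g(c) = C1 - 4*c*log(c) + 4*c - exp(-2*c)/2


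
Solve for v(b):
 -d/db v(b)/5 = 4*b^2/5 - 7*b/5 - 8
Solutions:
 v(b) = C1 - 4*b^3/3 + 7*b^2/2 + 40*b


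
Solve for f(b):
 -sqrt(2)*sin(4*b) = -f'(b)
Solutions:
 f(b) = C1 - sqrt(2)*cos(4*b)/4


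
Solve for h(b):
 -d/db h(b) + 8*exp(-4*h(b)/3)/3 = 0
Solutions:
 h(b) = 3*log(-I*(C1 + 32*b/9)^(1/4))
 h(b) = 3*log(I*(C1 + 32*b/9)^(1/4))
 h(b) = 3*log(-(C1 + 32*b/9)^(1/4))
 h(b) = 3*log(C1 + 32*b/9)/4


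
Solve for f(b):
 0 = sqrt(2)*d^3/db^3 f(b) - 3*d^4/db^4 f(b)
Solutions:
 f(b) = C1 + C2*b + C3*b^2 + C4*exp(sqrt(2)*b/3)


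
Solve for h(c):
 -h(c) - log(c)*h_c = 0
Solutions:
 h(c) = C1*exp(-li(c))


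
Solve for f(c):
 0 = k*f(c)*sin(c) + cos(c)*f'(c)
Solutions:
 f(c) = C1*exp(k*log(cos(c)))


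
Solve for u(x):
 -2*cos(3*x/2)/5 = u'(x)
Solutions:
 u(x) = C1 - 4*sin(3*x/2)/15


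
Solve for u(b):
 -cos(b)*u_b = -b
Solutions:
 u(b) = C1 + Integral(b/cos(b), b)


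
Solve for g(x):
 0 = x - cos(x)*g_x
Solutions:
 g(x) = C1 + Integral(x/cos(x), x)


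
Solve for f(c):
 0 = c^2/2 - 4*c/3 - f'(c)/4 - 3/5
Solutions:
 f(c) = C1 + 2*c^3/3 - 8*c^2/3 - 12*c/5


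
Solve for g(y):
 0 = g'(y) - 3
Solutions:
 g(y) = C1 + 3*y


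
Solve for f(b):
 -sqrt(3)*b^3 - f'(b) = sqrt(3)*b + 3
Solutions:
 f(b) = C1 - sqrt(3)*b^4/4 - sqrt(3)*b^2/2 - 3*b


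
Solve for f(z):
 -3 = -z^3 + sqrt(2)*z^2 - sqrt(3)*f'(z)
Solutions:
 f(z) = C1 - sqrt(3)*z^4/12 + sqrt(6)*z^3/9 + sqrt(3)*z


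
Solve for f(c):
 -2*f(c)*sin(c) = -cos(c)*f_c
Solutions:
 f(c) = C1/cos(c)^2


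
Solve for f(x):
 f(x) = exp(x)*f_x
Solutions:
 f(x) = C1*exp(-exp(-x))


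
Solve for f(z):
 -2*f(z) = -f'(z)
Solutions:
 f(z) = C1*exp(2*z)


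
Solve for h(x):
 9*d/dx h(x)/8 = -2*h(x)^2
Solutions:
 h(x) = 9/(C1 + 16*x)


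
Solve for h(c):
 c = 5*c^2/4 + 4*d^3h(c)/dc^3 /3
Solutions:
 h(c) = C1 + C2*c + C3*c^2 - c^5/64 + c^4/32


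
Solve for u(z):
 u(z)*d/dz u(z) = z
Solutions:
 u(z) = -sqrt(C1 + z^2)
 u(z) = sqrt(C1 + z^2)


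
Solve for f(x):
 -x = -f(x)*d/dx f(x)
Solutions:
 f(x) = -sqrt(C1 + x^2)
 f(x) = sqrt(C1 + x^2)


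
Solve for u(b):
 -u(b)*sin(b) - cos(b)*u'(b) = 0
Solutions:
 u(b) = C1*cos(b)


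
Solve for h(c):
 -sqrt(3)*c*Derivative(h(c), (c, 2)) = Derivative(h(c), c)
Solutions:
 h(c) = C1 + C2*c^(1 - sqrt(3)/3)


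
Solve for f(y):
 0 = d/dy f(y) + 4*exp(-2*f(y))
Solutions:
 f(y) = log(-sqrt(C1 - 8*y))
 f(y) = log(C1 - 8*y)/2


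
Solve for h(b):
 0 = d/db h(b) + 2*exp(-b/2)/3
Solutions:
 h(b) = C1 + 4*exp(-b/2)/3


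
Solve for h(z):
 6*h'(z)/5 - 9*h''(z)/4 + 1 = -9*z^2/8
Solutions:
 h(z) = C1 + C2*exp(8*z/15) - 5*z^3/16 - 225*z^2/128 - 11405*z/1536


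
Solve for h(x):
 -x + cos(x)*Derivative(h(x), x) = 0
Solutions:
 h(x) = C1 + Integral(x/cos(x), x)


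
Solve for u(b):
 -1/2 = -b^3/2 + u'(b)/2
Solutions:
 u(b) = C1 + b^4/4 - b


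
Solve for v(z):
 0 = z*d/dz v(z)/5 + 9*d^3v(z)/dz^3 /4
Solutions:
 v(z) = C1 + Integral(C2*airyai(-2^(2/3)*75^(1/3)*z/15) + C3*airybi(-2^(2/3)*75^(1/3)*z/15), z)


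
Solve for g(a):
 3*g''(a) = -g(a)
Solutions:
 g(a) = C1*sin(sqrt(3)*a/3) + C2*cos(sqrt(3)*a/3)


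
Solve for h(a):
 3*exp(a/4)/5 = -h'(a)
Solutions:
 h(a) = C1 - 12*exp(a/4)/5


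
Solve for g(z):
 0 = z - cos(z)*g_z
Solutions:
 g(z) = C1 + Integral(z/cos(z), z)


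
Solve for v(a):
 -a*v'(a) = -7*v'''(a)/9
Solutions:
 v(a) = C1 + Integral(C2*airyai(21^(2/3)*a/7) + C3*airybi(21^(2/3)*a/7), a)


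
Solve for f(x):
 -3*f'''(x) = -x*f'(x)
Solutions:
 f(x) = C1 + Integral(C2*airyai(3^(2/3)*x/3) + C3*airybi(3^(2/3)*x/3), x)


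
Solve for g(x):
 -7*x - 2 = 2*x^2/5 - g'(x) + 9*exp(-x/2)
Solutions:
 g(x) = C1 + 2*x^3/15 + 7*x^2/2 + 2*x - 18*exp(-x/2)


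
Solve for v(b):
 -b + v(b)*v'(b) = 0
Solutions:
 v(b) = -sqrt(C1 + b^2)
 v(b) = sqrt(C1 + b^2)


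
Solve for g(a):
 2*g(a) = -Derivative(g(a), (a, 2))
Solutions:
 g(a) = C1*sin(sqrt(2)*a) + C2*cos(sqrt(2)*a)


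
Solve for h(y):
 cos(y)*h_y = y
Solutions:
 h(y) = C1 + Integral(y/cos(y), y)


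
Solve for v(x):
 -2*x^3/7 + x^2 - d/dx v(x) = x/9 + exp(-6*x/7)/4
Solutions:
 v(x) = C1 - x^4/14 + x^3/3 - x^2/18 + 7*exp(-6*x/7)/24


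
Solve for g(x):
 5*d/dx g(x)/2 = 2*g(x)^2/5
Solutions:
 g(x) = -25/(C1 + 4*x)


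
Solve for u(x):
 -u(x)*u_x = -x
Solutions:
 u(x) = -sqrt(C1 + x^2)
 u(x) = sqrt(C1 + x^2)


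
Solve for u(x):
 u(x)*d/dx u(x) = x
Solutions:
 u(x) = -sqrt(C1 + x^2)
 u(x) = sqrt(C1 + x^2)


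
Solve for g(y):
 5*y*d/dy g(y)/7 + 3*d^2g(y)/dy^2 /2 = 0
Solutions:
 g(y) = C1 + C2*erf(sqrt(105)*y/21)


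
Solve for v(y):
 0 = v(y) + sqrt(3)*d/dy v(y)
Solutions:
 v(y) = C1*exp(-sqrt(3)*y/3)


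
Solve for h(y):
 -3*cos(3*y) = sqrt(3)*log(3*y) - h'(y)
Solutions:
 h(y) = C1 + sqrt(3)*y*(log(y) - 1) + sqrt(3)*y*log(3) + sin(3*y)


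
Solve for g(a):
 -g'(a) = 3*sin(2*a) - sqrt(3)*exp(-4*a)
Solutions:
 g(a) = C1 + 3*cos(2*a)/2 - sqrt(3)*exp(-4*a)/4


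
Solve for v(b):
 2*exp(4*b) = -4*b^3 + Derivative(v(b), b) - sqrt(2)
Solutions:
 v(b) = C1 + b^4 + sqrt(2)*b + exp(4*b)/2


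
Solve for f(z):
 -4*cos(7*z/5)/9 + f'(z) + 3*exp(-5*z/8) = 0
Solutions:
 f(z) = C1 + 20*sin(7*z/5)/63 + 24*exp(-5*z/8)/5


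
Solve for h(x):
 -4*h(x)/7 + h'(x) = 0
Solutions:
 h(x) = C1*exp(4*x/7)


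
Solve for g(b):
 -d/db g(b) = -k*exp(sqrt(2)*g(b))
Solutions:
 g(b) = sqrt(2)*(2*log(-1/(C1 + b*k)) - log(2))/4


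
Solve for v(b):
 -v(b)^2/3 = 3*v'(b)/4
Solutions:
 v(b) = 9/(C1 + 4*b)


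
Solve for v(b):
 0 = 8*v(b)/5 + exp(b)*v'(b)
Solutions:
 v(b) = C1*exp(8*exp(-b)/5)


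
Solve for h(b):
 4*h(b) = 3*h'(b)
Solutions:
 h(b) = C1*exp(4*b/3)


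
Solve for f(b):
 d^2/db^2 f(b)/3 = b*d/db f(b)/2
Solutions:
 f(b) = C1 + C2*erfi(sqrt(3)*b/2)


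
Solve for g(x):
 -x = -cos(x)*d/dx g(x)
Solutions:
 g(x) = C1 + Integral(x/cos(x), x)


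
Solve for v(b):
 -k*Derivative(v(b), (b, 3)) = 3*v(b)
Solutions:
 v(b) = C1*exp(3^(1/3)*b*(-1/k)^(1/3)) + C2*exp(b*(-1/k)^(1/3)*(-3^(1/3) + 3^(5/6)*I)/2) + C3*exp(-b*(-1/k)^(1/3)*(3^(1/3) + 3^(5/6)*I)/2)


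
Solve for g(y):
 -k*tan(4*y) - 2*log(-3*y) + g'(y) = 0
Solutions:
 g(y) = C1 - k*log(cos(4*y))/4 + 2*y*log(-y) - 2*y + 2*y*log(3)


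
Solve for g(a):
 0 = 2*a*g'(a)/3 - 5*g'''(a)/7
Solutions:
 g(a) = C1 + Integral(C2*airyai(14^(1/3)*15^(2/3)*a/15) + C3*airybi(14^(1/3)*15^(2/3)*a/15), a)


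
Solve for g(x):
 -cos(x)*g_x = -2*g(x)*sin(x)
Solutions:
 g(x) = C1/cos(x)^2


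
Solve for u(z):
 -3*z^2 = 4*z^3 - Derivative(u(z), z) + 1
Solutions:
 u(z) = C1 + z^4 + z^3 + z


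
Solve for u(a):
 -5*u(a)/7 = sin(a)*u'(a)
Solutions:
 u(a) = C1*(cos(a) + 1)^(5/14)/(cos(a) - 1)^(5/14)


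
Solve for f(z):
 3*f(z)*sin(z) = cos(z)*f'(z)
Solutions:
 f(z) = C1/cos(z)^3


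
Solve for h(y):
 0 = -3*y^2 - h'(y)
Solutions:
 h(y) = C1 - y^3


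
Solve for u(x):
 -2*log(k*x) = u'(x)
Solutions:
 u(x) = C1 - 2*x*log(k*x) + 2*x


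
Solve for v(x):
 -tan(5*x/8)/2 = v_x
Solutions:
 v(x) = C1 + 4*log(cos(5*x/8))/5


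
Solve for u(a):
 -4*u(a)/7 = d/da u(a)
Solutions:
 u(a) = C1*exp(-4*a/7)


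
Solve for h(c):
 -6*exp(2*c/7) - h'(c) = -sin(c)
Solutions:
 h(c) = C1 - 21*exp(2*c/7) - cos(c)


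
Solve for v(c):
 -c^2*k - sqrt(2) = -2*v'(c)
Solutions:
 v(c) = C1 + c^3*k/6 + sqrt(2)*c/2


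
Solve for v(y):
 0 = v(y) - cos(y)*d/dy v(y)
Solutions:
 v(y) = C1*sqrt(sin(y) + 1)/sqrt(sin(y) - 1)


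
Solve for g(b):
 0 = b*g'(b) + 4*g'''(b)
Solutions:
 g(b) = C1 + Integral(C2*airyai(-2^(1/3)*b/2) + C3*airybi(-2^(1/3)*b/2), b)


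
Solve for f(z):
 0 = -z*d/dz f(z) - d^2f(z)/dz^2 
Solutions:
 f(z) = C1 + C2*erf(sqrt(2)*z/2)


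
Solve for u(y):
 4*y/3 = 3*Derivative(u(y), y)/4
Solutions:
 u(y) = C1 + 8*y^2/9


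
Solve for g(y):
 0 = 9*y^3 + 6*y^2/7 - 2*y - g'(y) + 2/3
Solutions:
 g(y) = C1 + 9*y^4/4 + 2*y^3/7 - y^2 + 2*y/3


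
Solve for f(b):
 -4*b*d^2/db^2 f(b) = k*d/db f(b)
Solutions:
 f(b) = C1 + b^(1 - re(k)/4)*(C2*sin(log(b)*Abs(im(k))/4) + C3*cos(log(b)*im(k)/4))


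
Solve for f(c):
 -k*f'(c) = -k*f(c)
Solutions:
 f(c) = C1*exp(c)


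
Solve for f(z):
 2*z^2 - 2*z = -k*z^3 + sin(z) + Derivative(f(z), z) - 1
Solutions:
 f(z) = C1 + k*z^4/4 + 2*z^3/3 - z^2 + z + cos(z)


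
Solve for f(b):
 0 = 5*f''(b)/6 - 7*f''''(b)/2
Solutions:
 f(b) = C1 + C2*b + C3*exp(-sqrt(105)*b/21) + C4*exp(sqrt(105)*b/21)


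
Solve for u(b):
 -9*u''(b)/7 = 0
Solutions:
 u(b) = C1 + C2*b


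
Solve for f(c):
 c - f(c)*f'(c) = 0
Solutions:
 f(c) = -sqrt(C1 + c^2)
 f(c) = sqrt(C1 + c^2)


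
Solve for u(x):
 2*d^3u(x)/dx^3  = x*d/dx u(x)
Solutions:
 u(x) = C1 + Integral(C2*airyai(2^(2/3)*x/2) + C3*airybi(2^(2/3)*x/2), x)


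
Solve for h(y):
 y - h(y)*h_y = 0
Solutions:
 h(y) = -sqrt(C1 + y^2)
 h(y) = sqrt(C1 + y^2)


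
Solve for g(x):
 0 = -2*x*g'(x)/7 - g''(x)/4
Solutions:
 g(x) = C1 + C2*erf(2*sqrt(7)*x/7)


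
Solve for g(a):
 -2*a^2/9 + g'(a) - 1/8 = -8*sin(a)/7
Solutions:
 g(a) = C1 + 2*a^3/27 + a/8 + 8*cos(a)/7


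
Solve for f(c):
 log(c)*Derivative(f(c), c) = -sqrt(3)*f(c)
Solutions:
 f(c) = C1*exp(-sqrt(3)*li(c))


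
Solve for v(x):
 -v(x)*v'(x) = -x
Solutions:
 v(x) = -sqrt(C1 + x^2)
 v(x) = sqrt(C1 + x^2)


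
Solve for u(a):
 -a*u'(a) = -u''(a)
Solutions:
 u(a) = C1 + C2*erfi(sqrt(2)*a/2)


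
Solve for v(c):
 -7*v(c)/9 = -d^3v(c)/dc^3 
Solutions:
 v(c) = C3*exp(21^(1/3)*c/3) + (C1*sin(3^(5/6)*7^(1/3)*c/6) + C2*cos(3^(5/6)*7^(1/3)*c/6))*exp(-21^(1/3)*c/6)


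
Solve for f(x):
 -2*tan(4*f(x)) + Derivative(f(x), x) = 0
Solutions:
 f(x) = -asin(C1*exp(8*x))/4 + pi/4
 f(x) = asin(C1*exp(8*x))/4


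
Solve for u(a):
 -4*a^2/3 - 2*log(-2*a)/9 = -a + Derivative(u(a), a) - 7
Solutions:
 u(a) = C1 - 4*a^3/9 + a^2/2 - 2*a*log(-a)/9 + a*(65 - 2*log(2))/9


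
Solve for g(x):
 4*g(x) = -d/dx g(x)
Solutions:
 g(x) = C1*exp(-4*x)


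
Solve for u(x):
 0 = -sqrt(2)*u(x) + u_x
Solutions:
 u(x) = C1*exp(sqrt(2)*x)


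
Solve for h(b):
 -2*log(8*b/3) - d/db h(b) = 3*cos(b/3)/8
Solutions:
 h(b) = C1 - 2*b*log(b) - 6*b*log(2) + 2*b + 2*b*log(3) - 9*sin(b/3)/8


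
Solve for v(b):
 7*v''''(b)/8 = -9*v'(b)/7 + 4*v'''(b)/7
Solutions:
 v(b) = C1 + C2*exp(b*(512*2^(1/3)/(441*sqrt(1701177) + 575251)^(1/3) + 64 + 2^(2/3)*(441*sqrt(1701177) + 575251)^(1/3))/294)*sin(2^(1/3)*sqrt(3)*b*(-2^(1/3)*(441*sqrt(1701177) + 575251)^(1/3) + 512/(441*sqrt(1701177) + 575251)^(1/3))/294) + C3*exp(b*(512*2^(1/3)/(441*sqrt(1701177) + 575251)^(1/3) + 64 + 2^(2/3)*(441*sqrt(1701177) + 575251)^(1/3))/294)*cos(2^(1/3)*sqrt(3)*b*(-2^(1/3)*(441*sqrt(1701177) + 575251)^(1/3) + 512/(441*sqrt(1701177) + 575251)^(1/3))/294) + C4*exp(b*(-2^(2/3)*(441*sqrt(1701177) + 575251)^(1/3) - 512*2^(1/3)/(441*sqrt(1701177) + 575251)^(1/3) + 32)/147)


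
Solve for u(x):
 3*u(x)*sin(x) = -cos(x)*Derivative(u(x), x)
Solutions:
 u(x) = C1*cos(x)^3


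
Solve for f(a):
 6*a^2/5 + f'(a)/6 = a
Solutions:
 f(a) = C1 - 12*a^3/5 + 3*a^2


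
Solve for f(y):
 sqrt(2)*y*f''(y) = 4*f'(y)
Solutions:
 f(y) = C1 + C2*y^(1 + 2*sqrt(2))


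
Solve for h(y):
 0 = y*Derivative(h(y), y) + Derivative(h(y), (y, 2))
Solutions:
 h(y) = C1 + C2*erf(sqrt(2)*y/2)


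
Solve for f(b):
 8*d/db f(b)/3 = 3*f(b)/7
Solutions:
 f(b) = C1*exp(9*b/56)


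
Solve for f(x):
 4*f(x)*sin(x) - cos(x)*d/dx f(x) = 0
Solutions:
 f(x) = C1/cos(x)^4


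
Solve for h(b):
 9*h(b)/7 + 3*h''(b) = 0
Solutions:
 h(b) = C1*sin(sqrt(21)*b/7) + C2*cos(sqrt(21)*b/7)


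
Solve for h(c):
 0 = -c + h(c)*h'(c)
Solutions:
 h(c) = -sqrt(C1 + c^2)
 h(c) = sqrt(C1 + c^2)


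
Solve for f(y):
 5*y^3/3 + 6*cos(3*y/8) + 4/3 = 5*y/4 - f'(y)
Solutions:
 f(y) = C1 - 5*y^4/12 + 5*y^2/8 - 4*y/3 - 16*sin(3*y/8)


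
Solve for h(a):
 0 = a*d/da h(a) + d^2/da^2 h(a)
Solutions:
 h(a) = C1 + C2*erf(sqrt(2)*a/2)


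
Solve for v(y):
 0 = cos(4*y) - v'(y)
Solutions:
 v(y) = C1 + sin(4*y)/4


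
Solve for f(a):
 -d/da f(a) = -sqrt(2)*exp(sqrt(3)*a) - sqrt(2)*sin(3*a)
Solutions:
 f(a) = C1 + sqrt(6)*exp(sqrt(3)*a)/3 - sqrt(2)*cos(3*a)/3


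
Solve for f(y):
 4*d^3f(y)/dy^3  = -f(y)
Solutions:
 f(y) = C3*exp(-2^(1/3)*y/2) + (C1*sin(2^(1/3)*sqrt(3)*y/4) + C2*cos(2^(1/3)*sqrt(3)*y/4))*exp(2^(1/3)*y/4)


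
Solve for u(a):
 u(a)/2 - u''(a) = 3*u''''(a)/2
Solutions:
 u(a) = C1*exp(-sqrt(3)*a/3) + C2*exp(sqrt(3)*a/3) + C3*sin(a) + C4*cos(a)


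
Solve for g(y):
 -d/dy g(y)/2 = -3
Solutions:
 g(y) = C1 + 6*y


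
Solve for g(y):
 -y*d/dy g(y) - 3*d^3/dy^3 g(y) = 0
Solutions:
 g(y) = C1 + Integral(C2*airyai(-3^(2/3)*y/3) + C3*airybi(-3^(2/3)*y/3), y)


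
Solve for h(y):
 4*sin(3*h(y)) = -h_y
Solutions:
 h(y) = -acos((-C1 - exp(24*y))/(C1 - exp(24*y)))/3 + 2*pi/3
 h(y) = acos((-C1 - exp(24*y))/(C1 - exp(24*y)))/3


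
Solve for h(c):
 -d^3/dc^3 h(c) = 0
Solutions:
 h(c) = C1 + C2*c + C3*c^2


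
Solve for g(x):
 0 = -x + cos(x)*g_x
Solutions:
 g(x) = C1 + Integral(x/cos(x), x)


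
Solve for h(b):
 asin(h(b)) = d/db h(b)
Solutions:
 Integral(1/asin(_y), (_y, h(b))) = C1 + b


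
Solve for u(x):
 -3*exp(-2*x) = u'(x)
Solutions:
 u(x) = C1 + 3*exp(-2*x)/2


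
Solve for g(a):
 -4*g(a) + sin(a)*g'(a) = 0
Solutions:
 g(a) = C1*(cos(a)^2 - 2*cos(a) + 1)/(cos(a)^2 + 2*cos(a) + 1)


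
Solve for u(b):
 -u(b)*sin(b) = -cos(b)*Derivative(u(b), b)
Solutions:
 u(b) = C1/cos(b)


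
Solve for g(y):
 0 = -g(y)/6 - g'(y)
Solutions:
 g(y) = C1*exp(-y/6)


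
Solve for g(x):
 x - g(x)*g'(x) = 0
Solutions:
 g(x) = -sqrt(C1 + x^2)
 g(x) = sqrt(C1 + x^2)


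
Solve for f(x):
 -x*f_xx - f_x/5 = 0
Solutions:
 f(x) = C1 + C2*x^(4/5)


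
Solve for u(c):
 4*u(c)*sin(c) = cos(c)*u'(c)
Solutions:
 u(c) = C1/cos(c)^4


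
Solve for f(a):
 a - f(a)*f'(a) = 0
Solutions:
 f(a) = -sqrt(C1 + a^2)
 f(a) = sqrt(C1 + a^2)


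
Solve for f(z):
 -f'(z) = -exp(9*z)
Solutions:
 f(z) = C1 + exp(9*z)/9


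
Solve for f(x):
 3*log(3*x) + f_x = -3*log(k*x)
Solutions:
 f(x) = C1 + 3*x*(-log(k) - log(3) + 2) - 6*x*log(x)


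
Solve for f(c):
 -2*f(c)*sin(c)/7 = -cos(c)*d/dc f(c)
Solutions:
 f(c) = C1/cos(c)^(2/7)


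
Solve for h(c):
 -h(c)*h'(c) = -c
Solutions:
 h(c) = -sqrt(C1 + c^2)
 h(c) = sqrt(C1 + c^2)


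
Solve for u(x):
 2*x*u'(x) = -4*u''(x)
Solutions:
 u(x) = C1 + C2*erf(x/2)


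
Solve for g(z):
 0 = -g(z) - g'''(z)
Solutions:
 g(z) = C3*exp(-z) + (C1*sin(sqrt(3)*z/2) + C2*cos(sqrt(3)*z/2))*exp(z/2)


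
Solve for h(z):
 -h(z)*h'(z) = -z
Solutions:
 h(z) = -sqrt(C1 + z^2)
 h(z) = sqrt(C1 + z^2)


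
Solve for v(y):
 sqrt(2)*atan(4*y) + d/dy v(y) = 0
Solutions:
 v(y) = C1 - sqrt(2)*(y*atan(4*y) - log(16*y^2 + 1)/8)


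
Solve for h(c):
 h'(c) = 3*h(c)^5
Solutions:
 h(c) = -(-1/(C1 + 12*c))^(1/4)
 h(c) = (-1/(C1 + 12*c))^(1/4)
 h(c) = -I*(-1/(C1 + 12*c))^(1/4)
 h(c) = I*(-1/(C1 + 12*c))^(1/4)


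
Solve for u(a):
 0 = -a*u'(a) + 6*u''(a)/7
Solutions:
 u(a) = C1 + C2*erfi(sqrt(21)*a/6)


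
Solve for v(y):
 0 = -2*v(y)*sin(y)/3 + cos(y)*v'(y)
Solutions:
 v(y) = C1/cos(y)^(2/3)


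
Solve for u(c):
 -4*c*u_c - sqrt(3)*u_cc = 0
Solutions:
 u(c) = C1 + C2*erf(sqrt(2)*3^(3/4)*c/3)


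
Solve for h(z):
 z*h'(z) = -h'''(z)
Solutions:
 h(z) = C1 + Integral(C2*airyai(-z) + C3*airybi(-z), z)


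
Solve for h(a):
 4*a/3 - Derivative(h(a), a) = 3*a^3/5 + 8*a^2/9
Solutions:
 h(a) = C1 - 3*a^4/20 - 8*a^3/27 + 2*a^2/3


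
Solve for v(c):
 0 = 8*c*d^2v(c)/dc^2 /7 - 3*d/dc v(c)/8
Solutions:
 v(c) = C1 + C2*c^(85/64)


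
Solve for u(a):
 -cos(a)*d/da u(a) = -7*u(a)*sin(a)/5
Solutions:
 u(a) = C1/cos(a)^(7/5)


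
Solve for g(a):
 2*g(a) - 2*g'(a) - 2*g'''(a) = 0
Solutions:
 g(a) = C1*exp(-a*(-2*18^(1/3)/(9 + sqrt(93))^(1/3) + 12^(1/3)*(9 + sqrt(93))^(1/3))/12)*sin(2^(1/3)*3^(1/6)*a*(6/(9 + sqrt(93))^(1/3) + 2^(1/3)*3^(2/3)*(9 + sqrt(93))^(1/3))/12) + C2*exp(-a*(-2*18^(1/3)/(9 + sqrt(93))^(1/3) + 12^(1/3)*(9 + sqrt(93))^(1/3))/12)*cos(2^(1/3)*3^(1/6)*a*(6/(9 + sqrt(93))^(1/3) + 2^(1/3)*3^(2/3)*(9 + sqrt(93))^(1/3))/12) + C3*exp(a*(-2*18^(1/3)/(9 + sqrt(93))^(1/3) + 12^(1/3)*(9 + sqrt(93))^(1/3))/6)


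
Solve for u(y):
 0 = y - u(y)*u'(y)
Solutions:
 u(y) = -sqrt(C1 + y^2)
 u(y) = sqrt(C1 + y^2)


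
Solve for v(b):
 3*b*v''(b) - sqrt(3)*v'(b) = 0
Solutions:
 v(b) = C1 + C2*b^(sqrt(3)/3 + 1)


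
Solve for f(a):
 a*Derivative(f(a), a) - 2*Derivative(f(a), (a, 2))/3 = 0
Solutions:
 f(a) = C1 + C2*erfi(sqrt(3)*a/2)


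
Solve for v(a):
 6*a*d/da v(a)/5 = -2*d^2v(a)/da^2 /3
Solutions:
 v(a) = C1 + C2*erf(3*sqrt(10)*a/10)


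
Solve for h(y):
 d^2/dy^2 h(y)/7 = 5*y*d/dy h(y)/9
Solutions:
 h(y) = C1 + C2*erfi(sqrt(70)*y/6)


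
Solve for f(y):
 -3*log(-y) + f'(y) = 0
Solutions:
 f(y) = C1 + 3*y*log(-y) - 3*y


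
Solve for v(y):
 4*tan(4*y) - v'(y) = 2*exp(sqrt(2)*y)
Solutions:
 v(y) = C1 - sqrt(2)*exp(sqrt(2)*y) - log(cos(4*y))


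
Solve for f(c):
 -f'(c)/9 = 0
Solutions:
 f(c) = C1


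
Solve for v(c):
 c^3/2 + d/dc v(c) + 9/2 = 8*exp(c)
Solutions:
 v(c) = C1 - c^4/8 - 9*c/2 + 8*exp(c)


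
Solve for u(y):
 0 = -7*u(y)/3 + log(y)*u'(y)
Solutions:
 u(y) = C1*exp(7*li(y)/3)


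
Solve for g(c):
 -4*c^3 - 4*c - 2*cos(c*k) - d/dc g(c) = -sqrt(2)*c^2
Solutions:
 g(c) = C1 - c^4 + sqrt(2)*c^3/3 - 2*c^2 - 2*sin(c*k)/k


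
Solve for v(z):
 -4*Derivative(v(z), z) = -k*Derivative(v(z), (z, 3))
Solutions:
 v(z) = C1 + C2*exp(-2*z*sqrt(1/k)) + C3*exp(2*z*sqrt(1/k))


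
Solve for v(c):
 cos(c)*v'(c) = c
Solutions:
 v(c) = C1 + Integral(c/cos(c), c)


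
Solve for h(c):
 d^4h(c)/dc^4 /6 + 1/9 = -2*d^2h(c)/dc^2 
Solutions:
 h(c) = C1 + C2*c + C3*sin(2*sqrt(3)*c) + C4*cos(2*sqrt(3)*c) - c^2/36


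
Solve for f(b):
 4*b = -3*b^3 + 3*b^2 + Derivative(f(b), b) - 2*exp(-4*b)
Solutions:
 f(b) = C1 + 3*b^4/4 - b^3 + 2*b^2 - exp(-4*b)/2


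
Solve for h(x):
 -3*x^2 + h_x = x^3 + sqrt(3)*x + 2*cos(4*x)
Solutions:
 h(x) = C1 + x^4/4 + x^3 + sqrt(3)*x^2/2 + sin(4*x)/2


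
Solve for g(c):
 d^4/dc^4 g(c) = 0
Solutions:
 g(c) = C1 + C2*c + C3*c^2 + C4*c^3


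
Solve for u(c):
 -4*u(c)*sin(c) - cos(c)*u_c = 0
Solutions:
 u(c) = C1*cos(c)^4


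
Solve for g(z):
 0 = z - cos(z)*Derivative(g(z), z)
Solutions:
 g(z) = C1 + Integral(z/cos(z), z)


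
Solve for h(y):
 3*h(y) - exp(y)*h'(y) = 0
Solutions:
 h(y) = C1*exp(-3*exp(-y))


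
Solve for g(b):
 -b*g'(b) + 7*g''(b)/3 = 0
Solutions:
 g(b) = C1 + C2*erfi(sqrt(42)*b/14)


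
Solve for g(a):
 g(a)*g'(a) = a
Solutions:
 g(a) = -sqrt(C1 + a^2)
 g(a) = sqrt(C1 + a^2)


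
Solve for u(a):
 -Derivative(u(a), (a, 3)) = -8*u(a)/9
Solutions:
 u(a) = C3*exp(2*3^(1/3)*a/3) + (C1*sin(3^(5/6)*a/3) + C2*cos(3^(5/6)*a/3))*exp(-3^(1/3)*a/3)


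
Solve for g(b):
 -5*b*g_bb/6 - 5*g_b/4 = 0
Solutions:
 g(b) = C1 + C2/sqrt(b)


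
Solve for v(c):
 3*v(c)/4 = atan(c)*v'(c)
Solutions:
 v(c) = C1*exp(3*Integral(1/atan(c), c)/4)


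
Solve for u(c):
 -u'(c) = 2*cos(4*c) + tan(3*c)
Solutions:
 u(c) = C1 + log(cos(3*c))/3 - sin(4*c)/2


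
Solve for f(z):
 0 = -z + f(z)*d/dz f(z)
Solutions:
 f(z) = -sqrt(C1 + z^2)
 f(z) = sqrt(C1 + z^2)


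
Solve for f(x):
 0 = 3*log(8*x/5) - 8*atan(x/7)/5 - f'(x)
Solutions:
 f(x) = C1 + 3*x*log(x) - 8*x*atan(x/7)/5 - 3*x*log(5) - 3*x + 9*x*log(2) + 28*log(x^2 + 49)/5


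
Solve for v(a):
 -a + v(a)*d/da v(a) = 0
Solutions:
 v(a) = -sqrt(C1 + a^2)
 v(a) = sqrt(C1 + a^2)


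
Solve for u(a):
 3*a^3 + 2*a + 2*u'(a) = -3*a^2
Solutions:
 u(a) = C1 - 3*a^4/8 - a^3/2 - a^2/2


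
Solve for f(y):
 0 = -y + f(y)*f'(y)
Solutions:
 f(y) = -sqrt(C1 + y^2)
 f(y) = sqrt(C1 + y^2)


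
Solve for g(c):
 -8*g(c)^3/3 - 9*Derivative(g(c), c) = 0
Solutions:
 g(c) = -3*sqrt(6)*sqrt(-1/(C1 - 8*c))/2
 g(c) = 3*sqrt(6)*sqrt(-1/(C1 - 8*c))/2


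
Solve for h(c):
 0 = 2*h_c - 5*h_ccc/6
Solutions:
 h(c) = C1 + C2*exp(-2*sqrt(15)*c/5) + C3*exp(2*sqrt(15)*c/5)


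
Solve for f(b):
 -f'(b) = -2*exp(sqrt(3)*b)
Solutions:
 f(b) = C1 + 2*sqrt(3)*exp(sqrt(3)*b)/3


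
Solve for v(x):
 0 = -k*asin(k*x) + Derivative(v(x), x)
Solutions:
 v(x) = C1 + k*Piecewise((x*asin(k*x) + sqrt(-k^2*x^2 + 1)/k, Ne(k, 0)), (0, True))


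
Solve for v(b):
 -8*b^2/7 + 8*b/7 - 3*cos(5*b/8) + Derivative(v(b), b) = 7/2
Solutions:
 v(b) = C1 + 8*b^3/21 - 4*b^2/7 + 7*b/2 + 24*sin(5*b/8)/5


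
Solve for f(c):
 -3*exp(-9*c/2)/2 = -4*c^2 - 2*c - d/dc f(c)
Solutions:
 f(c) = C1 - 4*c^3/3 - c^2 - exp(-9*c/2)/3
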